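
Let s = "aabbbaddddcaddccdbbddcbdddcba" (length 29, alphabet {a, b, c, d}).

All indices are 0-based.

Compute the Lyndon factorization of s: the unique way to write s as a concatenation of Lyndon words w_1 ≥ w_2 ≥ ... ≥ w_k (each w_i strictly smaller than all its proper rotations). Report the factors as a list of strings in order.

["aabbbaddddcaddccdbbddcbdddcb", "a"]

emit factor 1: 'aabbbaddddcaddccdbbddcbdddcb' (i=0, period=28)
emit factor 2: 'a' (i=28, period=1)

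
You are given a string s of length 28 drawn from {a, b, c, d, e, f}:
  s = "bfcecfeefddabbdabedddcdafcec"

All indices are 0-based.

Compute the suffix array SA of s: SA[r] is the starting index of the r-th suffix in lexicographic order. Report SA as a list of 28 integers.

rank | idx | suffix
   0 |  11 | abbdabedddcdafcec
   1 |  15 | abedddcdafcec
   2 |  23 | afcec
   3 |  12 | bbdabedddcdafcec
   4 |  13 | bdabedddcdafcec
   5 |  16 | bedddcdafcec
   6 |   0 | bfcecfeefddabbdabedddcdafcec
   7 |  27 | c
   8 |  21 | cdafcec
   9 |  25 | cec
  10 |   2 | cecfeefddabbdabedddcdafcec
  11 |   4 | cfeefddabbdabedddcdafcec
  12 |  10 | dabbdabedddcdafcec
  13 |  14 | dabedddcdafcec
  14 |  22 | dafcec
  15 |  20 | dcdafcec
  16 |   9 | ddabbdabedddcdafcec
  17 |  19 | ddcdafcec
  18 |  18 | dddcdafcec
  19 |  26 | ec
  20 |   3 | ecfeefddabbdabedddcdafcec
  21 |  17 | edddcdafcec
  22 |   6 | eefddabbdabedddcdafcec
  23 |   7 | efddabbdabedddcdafcec
  24 |  24 | fcec
  25 |   1 | fcecfeefddabbdabedddcdafcec
  26 |   8 | fddabbdabedddcdafcec
  27 |   5 | feefddabbdabedddcdafcec

[11, 15, 23, 12, 13, 16, 0, 27, 21, 25, 2, 4, 10, 14, 22, 20, 9, 19, 18, 26, 3, 17, 6, 7, 24, 1, 8, 5]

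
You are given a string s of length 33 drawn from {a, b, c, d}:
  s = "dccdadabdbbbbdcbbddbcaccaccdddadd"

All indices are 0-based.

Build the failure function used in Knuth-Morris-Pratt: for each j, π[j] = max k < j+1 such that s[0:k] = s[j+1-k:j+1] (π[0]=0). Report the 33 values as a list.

π[0] = 0
j=1 s[j]='c': π[1]=0 (border '')
j=2 s[j]='c': π[2]=0 (border '')
j=3 s[j]='d': π[3]=1 (border 'd')
j=4 s[j]='a': k: 1→0; π[4]=0 (border '')
j=5 s[j]='d': π[5]=1 (border 'd')
j=6 s[j]='a': k: 1→0; π[6]=0 (border '')
j=7 s[j]='b': π[7]=0 (border '')
j=8 s[j]='d': π[8]=1 (border 'd')
j=9 s[j]='b': k: 1→0; π[9]=0 (border '')
j=10 s[j]='b': π[10]=0 (border '')
j=11 s[j]='b': π[11]=0 (border '')
j=12 s[j]='b': π[12]=0 (border '')
j=13 s[j]='d': π[13]=1 (border 'd')
j=14 s[j]='c': π[14]=2 (border 'dc')
j=15 s[j]='b': k: 2→0; π[15]=0 (border '')
j=16 s[j]='b': π[16]=0 (border '')
j=17 s[j]='d': π[17]=1 (border 'd')
j=18 s[j]='d': k: 1→0; π[18]=1 (border 'd')
j=19 s[j]='b': k: 1→0; π[19]=0 (border '')
j=20 s[j]='c': π[20]=0 (border '')
j=21 s[j]='a': π[21]=0 (border '')
j=22 s[j]='c': π[22]=0 (border '')
j=23 s[j]='c': π[23]=0 (border '')
j=24 s[j]='a': π[24]=0 (border '')
j=25 s[j]='c': π[25]=0 (border '')
j=26 s[j]='c': π[26]=0 (border '')
j=27 s[j]='d': π[27]=1 (border 'd')
j=28 s[j]='d': k: 1→0; π[28]=1 (border 'd')
j=29 s[j]='d': k: 1→0; π[29]=1 (border 'd')
j=30 s[j]='a': k: 1→0; π[30]=0 (border '')
j=31 s[j]='d': π[31]=1 (border 'd')
j=32 s[j]='d': k: 1→0; π[32]=1 (border 'd')

[0, 0, 0, 1, 0, 1, 0, 0, 1, 0, 0, 0, 0, 1, 2, 0, 0, 1, 1, 0, 0, 0, 0, 0, 0, 0, 0, 1, 1, 1, 0, 1, 1]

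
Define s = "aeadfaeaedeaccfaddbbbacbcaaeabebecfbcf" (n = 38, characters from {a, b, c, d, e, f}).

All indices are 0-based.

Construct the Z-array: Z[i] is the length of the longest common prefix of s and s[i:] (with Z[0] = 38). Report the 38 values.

[38, 0, 1, 0, 0, 3, 0, 2, 0, 0, 0, 1, 0, 0, 0, 1, 0, 0, 0, 0, 0, 1, 0, 0, 0, 1, 3, 0, 1, 0, 0, 0, 0, 0, 0, 0, 0, 0]

Z[0]=38
i=1: outside box; Z[1]=0
i=2: outside box; Z[2]=1 extend→box=[2,3)
i=3: outside box; Z[3]=0
i=4: outside box; Z[4]=0
i=5: outside box; Z[5]=3 extend→box=[5,8)
i=6: min(r-i=2, Z[1]=0)=0; Z[6]=0
i=7: min(r-i=1, Z[2]=1)=1; Z[7]=2 extend→box=[7,9)
i=8: min(r-i=1, Z[1]=0)=0; Z[8]=0
i=9: outside box; Z[9]=0
i=10: outside box; Z[10]=0
i=11: outside box; Z[11]=1 extend→box=[11,12)
i=12: outside box; Z[12]=0
i=13: outside box; Z[13]=0
i=14: outside box; Z[14]=0
i=15: outside box; Z[15]=1 extend→box=[15,16)
i=16: outside box; Z[16]=0
i=17: outside box; Z[17]=0
i=18: outside box; Z[18]=0
i=19: outside box; Z[19]=0
i=20: outside box; Z[20]=0
i=21: outside box; Z[21]=1 extend→box=[21,22)
i=22: outside box; Z[22]=0
i=23: outside box; Z[23]=0
i=24: outside box; Z[24]=0
i=25: outside box; Z[25]=1 extend→box=[25,26)
i=26: outside box; Z[26]=3 extend→box=[26,29)
i=27: min(r-i=2, Z[1]=0)=0; Z[27]=0
i=28: min(r-i=1, Z[2]=1)=1; Z[28]=1
i=29: outside box; Z[29]=0
i=30: outside box; Z[30]=0
i=31: outside box; Z[31]=0
i=32: outside box; Z[32]=0
i=33: outside box; Z[33]=0
i=34: outside box; Z[34]=0
i=35: outside box; Z[35]=0
i=36: outside box; Z[36]=0
i=37: outside box; Z[37]=0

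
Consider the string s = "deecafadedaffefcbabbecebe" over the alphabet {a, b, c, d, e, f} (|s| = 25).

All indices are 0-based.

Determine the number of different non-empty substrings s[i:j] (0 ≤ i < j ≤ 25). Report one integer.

302

rank | idx | suffix
   0 |  17 | abbecebe
   1 |   6 | adedaffefcbabbecebe
   2 |   4 | afadedaffefcbabbecebe
   3 |  10 | affefcbabbecebe
   4 |  16 | babbecebe
   5 |  18 | bbecebe
   6 |  23 | be
   7 |  19 | becebe
   8 |   3 | cafadedaffefcbabbecebe
   9 |  15 | cbabbecebe
  10 |  21 | cebe
  11 |   9 | daffefcbabbecebe
  12 |   7 | dedaffefcbabbecebe
  13 |   0 | deecafadedaffefcbabbecebe
  14 |  24 | e
  15 |  22 | ebe
  16 |   2 | ecafadedaffefcbabbecebe
  17 |  20 | ecebe
  18 |   8 | edaffefcbabbecebe
  19 |   1 | eecafadedaffefcbabbecebe
  20 |  13 | efcbabbecebe
  21 |   5 | fadedaffefcbabbecebe
  22 |  14 | fcbabbecebe
  23 |  12 | fefcbabbecebe
  24 |  11 | ffefcbabbecebe

SA = [17, 6, 4, 10, 16, 18, 23, 19, 3, 15, 21, 9, 7, 0, 24, 22, 2, 20, 8, 1, 13, 5, 14, 12, 11]
[i] adj suffixes → lcp
  [1] 17/6 → 1 ('a')
  [2] 6/4 → 1 ('a')
  [3] 4/10 → 2 ('af')
  [4] 10/16 → 0 ('')
  [5] 16/18 → 1 ('b')
  [6] 18/23 → 1 ('b')
  [7] 23/19 → 2 ('be')
  [8] 19/3 → 0 ('')
  [9] 3/15 → 1 ('c')
  [10] 15/21 → 1 ('c')
  [11] 21/9 → 0 ('')
  [12] 9/7 → 1 ('d')
  [13] 7/0 → 2 ('de')
  [14] 0/24 → 0 ('')
  [15] 24/22 → 1 ('e')
  [16] 22/2 → 1 ('e')
  [17] 2/20 → 2 ('ec')
  [18] 20/8 → 1 ('e')
  [19] 8/1 → 1 ('e')
  [20] 1/13 → 1 ('e')
  [21] 13/5 → 0 ('')
  [22] 5/14 → 1 ('f')
  [23] 14/12 → 1 ('f')
  [24] 12/11 → 1 ('f')

n(n+1)/2 = 25·26/2 = 325
Σ LCP = 0 + 1 + 1 + 2 + 0 + 1 + 1 + 2 + 0 + 1 + 1 + 0 + 1 + 2 + 0 + 1 + 1 + 2 + 1 + 1 + 1 + 0 + 1 + 1 + 1 = 23
distinct = 325 − 23 = 302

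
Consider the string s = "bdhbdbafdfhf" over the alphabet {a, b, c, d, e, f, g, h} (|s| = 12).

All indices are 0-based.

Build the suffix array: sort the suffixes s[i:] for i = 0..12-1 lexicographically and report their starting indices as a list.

[6, 5, 3, 0, 4, 8, 1, 11, 7, 9, 2, 10]

rank→(start, suffix):
  0 → (6, 'afdfhf')
  1 → (5, 'bafdfhf')
  2 → (3, 'bdbafdfhf')
  3 → (0, 'bdhbdbafdfhf')
  4 → (4, 'dbafdfhf')
  5 → (8, 'dfhf')
  6 → (1, 'dhbdbafdfhf')
  7 → (11, 'f')
  8 → (7, 'fdfhf')
  9 → (9, 'fhf')
  10 → (2, 'hbdbafdfhf')
  11 → (10, 'hf')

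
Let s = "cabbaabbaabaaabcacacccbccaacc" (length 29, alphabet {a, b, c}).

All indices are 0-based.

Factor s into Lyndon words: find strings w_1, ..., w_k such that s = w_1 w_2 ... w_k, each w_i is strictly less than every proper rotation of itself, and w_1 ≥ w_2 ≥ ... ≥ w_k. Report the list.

emit factor 1: 'c' (i=0, period=1)
emit factor 2: 'abb' (i=1, period=3)
emit factor 3: 'aabb' (i=4, period=4)
emit factor 4: 'aab' (i=8, period=3)
emit factor 5: 'aaabcacacccbccaacc' (i=11, period=18)

["c", "abb", "aabb", "aab", "aaabcacacccbccaacc"]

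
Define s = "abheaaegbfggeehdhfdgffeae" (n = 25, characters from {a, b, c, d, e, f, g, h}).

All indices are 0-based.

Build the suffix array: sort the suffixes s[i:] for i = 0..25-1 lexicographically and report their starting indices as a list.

[4, 0, 23, 5, 8, 1, 18, 15, 24, 3, 22, 12, 6, 13, 17, 21, 20, 9, 7, 11, 19, 10, 14, 2, 16]

rank→(start, suffix):
  0 → (4, 'aaegbfggeehdhfdgffeae')
  1 → (0, 'abheaaegbfggeehdhfdgffeae')
  2 → (23, 'ae')
  3 → (5, 'aegbfggeehdhfdgffeae')
  4 → (8, 'bfggeehdhfdgffeae')
  5 → (1, 'bheaaegbfggeehdhfdgffeae')
  6 → (18, 'dgffeae')
  7 → (15, 'dhfdgffeae')
  8 → (24, 'e')
  9 → (3, 'eaaegbfggeehdhfdgffeae')
  10 → (22, 'eae')
  11 → (12, 'eehdhfdgffeae')
  12 → (6, 'egbfggeehdhfdgffeae')
  13 → (13, 'ehdhfdgffeae')
  14 → (17, 'fdgffeae')
  15 → (21, 'feae')
  16 → (20, 'ffeae')
  17 → (9, 'fggeehdhfdgffeae')
  18 → (7, 'gbfggeehdhfdgffeae')
  19 → (11, 'geehdhfdgffeae')
  20 → (19, 'gffeae')
  21 → (10, 'ggeehdhfdgffeae')
  22 → (14, 'hdhfdgffeae')
  23 → (2, 'heaaegbfggeehdhfdgffeae')
  24 → (16, 'hfdgffeae')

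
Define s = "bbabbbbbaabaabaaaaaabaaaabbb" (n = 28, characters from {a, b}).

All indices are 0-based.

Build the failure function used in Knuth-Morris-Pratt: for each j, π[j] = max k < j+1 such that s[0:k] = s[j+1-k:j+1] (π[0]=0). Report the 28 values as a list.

[0, 1, 0, 1, 2, 2, 2, 2, 3, 0, 1, 0, 0, 1, 0, 0, 0, 0, 0, 0, 1, 0, 0, 0, 0, 1, 2, 2]

π[0] = 0
j=1 s[j]='b': π[1]=1 (border 'b')
j=2 s[j]='a': k: 1→0; π[2]=0 (border '')
j=3 s[j]='b': π[3]=1 (border 'b')
j=4 s[j]='b': π[4]=2 (border 'bb')
j=5 s[j]='b': k: 2→1; π[5]=2 (border 'bb')
j=6 s[j]='b': k: 2→1; π[6]=2 (border 'bb')
j=7 s[j]='b': k: 2→1; π[7]=2 (border 'bb')
j=8 s[j]='a': π[8]=3 (border 'bba')
j=9 s[j]='a': k: 3→0; π[9]=0 (border '')
j=10 s[j]='b': π[10]=1 (border 'b')
j=11 s[j]='a': k: 1→0; π[11]=0 (border '')
j=12 s[j]='a': π[12]=0 (border '')
j=13 s[j]='b': π[13]=1 (border 'b')
j=14 s[j]='a': k: 1→0; π[14]=0 (border '')
j=15 s[j]='a': π[15]=0 (border '')
j=16 s[j]='a': π[16]=0 (border '')
j=17 s[j]='a': π[17]=0 (border '')
j=18 s[j]='a': π[18]=0 (border '')
j=19 s[j]='a': π[19]=0 (border '')
j=20 s[j]='b': π[20]=1 (border 'b')
j=21 s[j]='a': k: 1→0; π[21]=0 (border '')
j=22 s[j]='a': π[22]=0 (border '')
j=23 s[j]='a': π[23]=0 (border '')
j=24 s[j]='a': π[24]=0 (border '')
j=25 s[j]='b': π[25]=1 (border 'b')
j=26 s[j]='b': π[26]=2 (border 'bb')
j=27 s[j]='b': k: 2→1; π[27]=2 (border 'bb')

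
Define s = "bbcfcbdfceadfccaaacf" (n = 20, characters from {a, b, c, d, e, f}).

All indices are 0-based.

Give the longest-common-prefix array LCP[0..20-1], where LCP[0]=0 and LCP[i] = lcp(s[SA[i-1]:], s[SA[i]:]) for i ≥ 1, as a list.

[0, 2, 1, 1, 0, 1, 1, 0, 1, 1, 1, 1, 2, 0, 3, 0, 0, 1, 2, 2]

rank→(start, suffix):
  0 → (15, 'aaacf')
  1 → (16, 'aacf')
  2 → (17, 'acf')
  3 → (10, 'adfccaaacf')
  4 → (0, 'bbcfcbdfceadfccaaacf')
  5 → (1, 'bcfcbdfceadfccaaacf')
  6 → (5, 'bdfceadfccaaacf')
  7 → (14, 'caaacf')
  8 → (4, 'cbdfceadfccaaacf')
  9 → (13, 'ccaaacf')
  10 → (8, 'ceadfccaaacf')
  11 → (18, 'cf')
  12 → (2, 'cfcbdfceadfccaaacf')
  13 → (11, 'dfccaaacf')
  14 → (6, 'dfceadfccaaacf')
  15 → (9, 'eadfccaaacf')
  16 → (19, 'f')
  17 → (3, 'fcbdfceadfccaaacf')
  18 → (12, 'fccaaacf')
  19 → (7, 'fceadfccaaacf')

SA = [15, 16, 17, 10, 0, 1, 5, 14, 4, 13, 8, 18, 2, 11, 6, 9, 19, 3, 12, 7]
[i] adj suffixes → lcp
  [1] 15/16 → 2 ('aa')
  [2] 16/17 → 1 ('a')
  [3] 17/10 → 1 ('a')
  [4] 10/0 → 0 ('')
  [5] 0/1 → 1 ('b')
  [6] 1/5 → 1 ('b')
  [7] 5/14 → 0 ('')
  [8] 14/4 → 1 ('c')
  [9] 4/13 → 1 ('c')
  [10] 13/8 → 1 ('c')
  [11] 8/18 → 1 ('c')
  [12] 18/2 → 2 ('cf')
  [13] 2/11 → 0 ('')
  [14] 11/6 → 3 ('dfc')
  [15] 6/9 → 0 ('')
  [16] 9/19 → 0 ('')
  [17] 19/3 → 1 ('f')
  [18] 3/12 → 2 ('fc')
  [19] 12/7 → 2 ('fc')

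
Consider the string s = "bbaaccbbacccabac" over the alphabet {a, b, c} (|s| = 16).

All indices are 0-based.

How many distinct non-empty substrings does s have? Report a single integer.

rank→(start, suffix):
  0 → (2, 'aaccbbacccabac')
  1 → (12, 'abac')
  2 → (14, 'ac')
  3 → (3, 'accbbacccabac')
  4 → (8, 'acccabac')
  5 → (1, 'baaccbbacccabac')
  6 → (13, 'bac')
  7 → (7, 'bacccabac')
  8 → (0, 'bbaaccbbacccabac')
  9 → (6, 'bbacccabac')
  10 → (15, 'c')
  11 → (11, 'cabac')
  12 → (5, 'cbbacccabac')
  13 → (10, 'ccabac')
  14 → (4, 'ccbbacccabac')
  15 → (9, 'cccabac')

SA = [2, 12, 14, 3, 8, 1, 13, 7, 0, 6, 15, 11, 5, 10, 4, 9]
i: (SA[i-1],SA[i]) lcp shared
  1: (2,12) 1 'a'
  2: (12,14) 1 'a'
  3: (14,3) 2 'ac'
  4: (3,8) 3 'acc'
  5: (8,1) 0 ''
  6: (1,13) 2 'ba'
  7: (13,7) 3 'bac'
  8: (7,0) 1 'b'
  9: (0,6) 3 'bba'
  10: (6,15) 0 ''
  11: (15,11) 1 'c'
  12: (11,5) 1 'c'
  13: (5,10) 1 'c'
  14: (10,4) 2 'cc'
  15: (4,9) 2 'cc'

n(n+1)/2 = 16·17/2 = 136
Σ LCP = 0 + 1 + 1 + 2 + 3 + 0 + 2 + 3 + 1 + 3 + 0 + 1 + 1 + 1 + 2 + 2 = 23
distinct = 136 − 23 = 113

113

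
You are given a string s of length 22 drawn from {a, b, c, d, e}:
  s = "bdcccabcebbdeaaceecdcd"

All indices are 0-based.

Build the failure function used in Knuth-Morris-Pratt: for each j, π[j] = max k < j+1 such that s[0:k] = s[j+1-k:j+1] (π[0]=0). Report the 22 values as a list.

π[0] = 0
j=1 s[j]='d': π[1]=0 (border '')
j=2 s[j]='c': π[2]=0 (border '')
j=3 s[j]='c': π[3]=0 (border '')
j=4 s[j]='c': π[4]=0 (border '')
j=5 s[j]='a': π[5]=0 (border '')
j=6 s[j]='b': π[6]=1 (border 'b')
j=7 s[j]='c': k: 1→0; π[7]=0 (border '')
j=8 s[j]='e': π[8]=0 (border '')
j=9 s[j]='b': π[9]=1 (border 'b')
j=10 s[j]='b': k: 1→0; π[10]=1 (border 'b')
j=11 s[j]='d': π[11]=2 (border 'bd')
j=12 s[j]='e': k: 2→0; π[12]=0 (border '')
j=13 s[j]='a': π[13]=0 (border '')
j=14 s[j]='a': π[14]=0 (border '')
j=15 s[j]='c': π[15]=0 (border '')
j=16 s[j]='e': π[16]=0 (border '')
j=17 s[j]='e': π[17]=0 (border '')
j=18 s[j]='c': π[18]=0 (border '')
j=19 s[j]='d': π[19]=0 (border '')
j=20 s[j]='c': π[20]=0 (border '')
j=21 s[j]='d': π[21]=0 (border '')

[0, 0, 0, 0, 0, 0, 1, 0, 0, 1, 1, 2, 0, 0, 0, 0, 0, 0, 0, 0, 0, 0]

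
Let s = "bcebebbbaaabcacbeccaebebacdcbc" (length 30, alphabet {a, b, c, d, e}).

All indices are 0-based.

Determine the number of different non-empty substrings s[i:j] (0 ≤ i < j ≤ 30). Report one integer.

424

sorted suffixes:
  #0 SA[0]=8  'aaabcacbeccaebebacdcbc'
  #1 SA[1]=9  'aabcacbeccaebebacdcbc'
  #2 SA[2]=10  'abcacbeccaebebacdcbc'
  #3 SA[3]=13  'acbeccaebebacdcbc'
  #4 SA[4]=24  'acdcbc'
  #5 SA[5]=19  'aebebacdcbc'
  #6 SA[6]=7  'baaabcacbeccaebebacdcbc'
  #7 SA[7]=23  'bacdcbc'
  #8 SA[8]=6  'bbaaabcacbeccaebebacdcbc'
  #9 SA[9]=5  'bbbaaabcacbeccaebebacdcbc'
  #10 SA[10]=28  'bc'
  #11 SA[11]=11  'bcacbeccaebebacdcbc'
  #12 SA[12]=0  'bcebebbbaaabcacbeccaebebacdcbc'
  #13 SA[13]=21  'bebacdcbc'
  #14 SA[14]=3  'bebbbaaabcacbeccaebebacdcbc'
  #15 SA[15]=15  'beccaebebacdcbc'
  #16 SA[16]=29  'c'
  #17 SA[17]=12  'cacbeccaebebacdcbc'
  #18 SA[18]=18  'caebebacdcbc'
  #19 SA[19]=27  'cbc'
  #20 SA[20]=14  'cbeccaebebacdcbc'
  #21 SA[21]=17  'ccaebebacdcbc'
  #22 SA[22]=25  'cdcbc'
  #23 SA[23]=1  'cebebbbaaabcacbeccaebebacdcbc'
  #24 SA[24]=26  'dcbc'
  #25 SA[25]=22  'ebacdcbc'
  #26 SA[26]=4  'ebbbaaabcacbeccaebebacdcbc'
  #27 SA[27]=20  'ebebacdcbc'
  #28 SA[28]=2  'ebebbbaaabcacbeccaebebacdcbc'
  #29 SA[29]=16  'eccaebebacdcbc'

SA = [8, 9, 10, 13, 24, 19, 7, 23, 6, 5, 28, 11, 0, 21, 3, 15, 29, 12, 18, 27, 14, 17, 25, 1, 26, 22, 4, 20, 2, 16]
[i] adj suffixes → lcp
  [1] 8/9 → 2 ('aa')
  [2] 9/10 → 1 ('a')
  [3] 10/13 → 1 ('a')
  [4] 13/24 → 2 ('ac')
  [5] 24/19 → 1 ('a')
  [6] 19/7 → 0 ('')
  [7] 7/23 → 2 ('ba')
  [8] 23/6 → 1 ('b')
  [9] 6/5 → 2 ('bb')
  [10] 5/28 → 1 ('b')
  [11] 28/11 → 2 ('bc')
  [12] 11/0 → 2 ('bc')
  [13] 0/21 → 1 ('b')
  [14] 21/3 → 3 ('beb')
  [15] 3/15 → 2 ('be')
  [16] 15/29 → 0 ('')
  [17] 29/12 → 1 ('c')
  [18] 12/18 → 2 ('ca')
  [19] 18/27 → 1 ('c')
  [20] 27/14 → 2 ('cb')
  [21] 14/17 → 1 ('c')
  [22] 17/25 → 1 ('c')
  [23] 25/1 → 1 ('c')
  [24] 1/26 → 0 ('')
  [25] 26/22 → 0 ('')
  [26] 22/4 → 2 ('eb')
  [27] 4/20 → 2 ('eb')
  [28] 20/2 → 4 ('ebeb')
  [29] 2/16 → 1 ('e')

n(n+1)/2 = 30·31/2 = 465
Σ LCP = 0 + 2 + 1 + 1 + 2 + 1 + 0 + 2 + 1 + 2 + 1 + 2 + 2 + 1 + 3 + 2 + 0 + 1 + 2 + 1 + 2 + 1 + 1 + 1 + 0 + 0 + 2 + 2 + 4 + 1 = 41
distinct = 465 − 41 = 424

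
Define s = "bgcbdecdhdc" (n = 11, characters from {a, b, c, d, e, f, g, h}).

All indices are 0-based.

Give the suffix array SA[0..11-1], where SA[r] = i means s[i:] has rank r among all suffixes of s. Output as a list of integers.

[3, 0, 10, 2, 6, 9, 4, 7, 5, 1, 8]

rank | idx | suffix
   0 |   3 | bdecdhdc
   1 |   0 | bgcbdecdhdc
   2 |  10 | c
   3 |   2 | cbdecdhdc
   4 |   6 | cdhdc
   5 |   9 | dc
   6 |   4 | decdhdc
   7 |   7 | dhdc
   8 |   5 | ecdhdc
   9 |   1 | gcbdecdhdc
  10 |   8 | hdc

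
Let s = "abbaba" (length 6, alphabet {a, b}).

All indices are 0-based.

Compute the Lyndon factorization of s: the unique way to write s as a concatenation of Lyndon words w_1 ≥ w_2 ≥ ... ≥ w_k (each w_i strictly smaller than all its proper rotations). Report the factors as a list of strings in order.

emit factor 1: 'abb' (i=0, period=3)
emit factor 2: 'ab' (i=3, period=2)
emit factor 3: 'a' (i=5, period=1)

["abb", "ab", "a"]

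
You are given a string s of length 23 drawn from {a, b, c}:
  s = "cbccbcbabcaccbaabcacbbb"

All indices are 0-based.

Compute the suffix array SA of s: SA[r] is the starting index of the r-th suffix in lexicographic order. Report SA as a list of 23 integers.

sorted suffixes:
  #0 SA[0]=14  'aabcacbbb'
  #1 SA[1]=15  'abcacbbb'
  #2 SA[2]=7  'abcaccbaabcacbbb'
  #3 SA[3]=18  'acbbb'
  #4 SA[4]=10  'accbaabcacbbb'
  #5 SA[5]=22  'b'
  #6 SA[6]=13  'baabcacbbb'
  #7 SA[7]=6  'babcaccbaabcacbbb'
  #8 SA[8]=21  'bb'
  #9 SA[9]=20  'bbb'
  #10 SA[10]=16  'bcacbbb'
  #11 SA[11]=8  'bcaccbaabcacbbb'
  #12 SA[12]=4  'bcbabcaccbaabcacbbb'
  #13 SA[13]=1  'bccbcbabcaccbaabcacbbb'
  #14 SA[14]=17  'cacbbb'
  #15 SA[15]=9  'caccbaabcacbbb'
  #16 SA[16]=12  'cbaabcacbbb'
  #17 SA[17]=5  'cbabcaccbaabcacbbb'
  #18 SA[18]=19  'cbbb'
  #19 SA[19]=3  'cbcbabcaccbaabcacbbb'
  #20 SA[20]=0  'cbccbcbabcaccbaabcacbbb'
  #21 SA[21]=11  'ccbaabcacbbb'
  #22 SA[22]=2  'ccbcbabcaccbaabcacbbb'

[14, 15, 7, 18, 10, 22, 13, 6, 21, 20, 16, 8, 4, 1, 17, 9, 12, 5, 19, 3, 0, 11, 2]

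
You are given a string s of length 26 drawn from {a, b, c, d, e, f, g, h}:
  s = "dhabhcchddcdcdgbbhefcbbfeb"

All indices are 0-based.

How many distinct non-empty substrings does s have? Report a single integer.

rank | idx | suffix
   0 |   2 | abhcchddcdcdgbbhefcbbfeb
   1 |  25 | b
   2 |  21 | bbfeb
   3 |  15 | bbhefcbbfeb
   4 |  22 | bfeb
   5 |   3 | bhcchddcdcdgbbhefcbbfeb
   6 |  16 | bhefcbbfeb
   7 |  20 | cbbfeb
   8 |   5 | cchddcdcdgbbhefcbbfeb
   9 |  10 | cdcdgbbhefcbbfeb
  10 |  12 | cdgbbhefcbbfeb
  11 |   6 | chddcdcdgbbhefcbbfeb
  12 |   9 | dcdcdgbbhefcbbfeb
  13 |  11 | dcdgbbhefcbbfeb
  14 |   8 | ddcdcdgbbhefcbbfeb
  15 |  13 | dgbbhefcbbfeb
  16 |   0 | dhabhcchddcdcdgbbhefcbbfeb
  17 |  24 | eb
  18 |  18 | efcbbfeb
  19 |  19 | fcbbfeb
  20 |  23 | feb
  21 |  14 | gbbhefcbbfeb
  22 |   1 | habhcchddcdcdgbbhefcbbfeb
  23 |   4 | hcchddcdcdgbbhefcbbfeb
  24 |   7 | hddcdcdgbbhefcbbfeb
  25 |  17 | hefcbbfeb

SA = [2, 25, 21, 15, 22, 3, 16, 20, 5, 10, 12, 6, 9, 11, 8, 13, 0, 24, 18, 19, 23, 14, 1, 4, 7, 17]
rank  pair      lcp
   1  s[2:],s[25:]  0  ''
   2  s[25:],s[21:]  1  'b'
   3  s[21:],s[15:]  2  'bb'
   4  s[15:],s[22:]  1  'b'
   5  s[22:],s[3:]  1  'b'
   6  s[3:],s[16:]  2  'bh'
   7  s[16:],s[20:]  0  ''
   8  s[20:],s[5:]  1  'c'
   9  s[5:],s[10:]  1  'c'
  10  s[10:],s[12:]  2  'cd'
  11  s[12:],s[6:]  1  'c'
  12  s[6:],s[9:]  0  ''
  13  s[9:],s[11:]  3  'dcd'
  14  s[11:],s[8:]  1  'd'
  15  s[8:],s[13:]  1  'd'
  16  s[13:],s[0:]  1  'd'
  17  s[0:],s[24:]  0  ''
  18  s[24:],s[18:]  1  'e'
  19  s[18:],s[19:]  0  ''
  20  s[19:],s[23:]  1  'f'
  21  s[23:],s[14:]  0  ''
  22  s[14:],s[1:]  0  ''
  23  s[1:],s[4:]  1  'h'
  24  s[4:],s[7:]  1  'h'
  25  s[7:],s[17:]  1  'h'

n(n+1)/2 = 26·27/2 = 351
Σ LCP = 0 + 0 + 1 + 2 + 1 + 1 + 2 + 0 + 1 + 1 + 2 + 1 + 0 + 3 + 1 + 1 + 1 + 0 + 1 + 0 + 1 + 0 + 0 + 1 + 1 + 1 = 23
distinct = 351 − 23 = 328

328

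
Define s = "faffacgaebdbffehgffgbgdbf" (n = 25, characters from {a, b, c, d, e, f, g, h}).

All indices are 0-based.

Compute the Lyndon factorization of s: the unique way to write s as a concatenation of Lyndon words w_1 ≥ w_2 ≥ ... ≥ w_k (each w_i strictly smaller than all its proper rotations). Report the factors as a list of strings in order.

emit factor 1: 'f' (i=0, period=1)
emit factor 2: 'aff' (i=1, period=3)
emit factor 3: 'acgaebdbffehgffgbgdbf' (i=4, period=21)

["f", "aff", "acgaebdbffehgffgbgdbf"]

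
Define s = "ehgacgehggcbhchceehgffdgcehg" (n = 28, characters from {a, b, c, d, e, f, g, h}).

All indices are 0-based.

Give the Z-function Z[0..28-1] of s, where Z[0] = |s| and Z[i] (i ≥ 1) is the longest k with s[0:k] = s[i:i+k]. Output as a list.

Z[0]=28
i=1: fresh scan; Z[1]=0
i=2: fresh scan; Z[2]=0
i=3: fresh scan; Z[3]=0
i=4: fresh scan; Z[4]=0
i=5: fresh scan; Z[5]=0
i=6: fresh scan; Z[6]=3 grow→box=[6,9)
i=7: min(r-i=2, Z[1]=0)=0; Z[7]=0
i=8: min(r-i=1, Z[2]=0)=0; Z[8]=0
i=9: fresh scan; Z[9]=0
i=10: fresh scan; Z[10]=0
i=11: fresh scan; Z[11]=0
i=12: fresh scan; Z[12]=0
i=13: fresh scan; Z[13]=0
i=14: fresh scan; Z[14]=0
i=15: fresh scan; Z[15]=0
i=16: fresh scan; Z[16]=1 grow→box=[16,17)
i=17: fresh scan; Z[17]=3 grow→box=[17,20)
i=18: min(r-i=2, Z[1]=0)=0; Z[18]=0
i=19: min(r-i=1, Z[2]=0)=0; Z[19]=0
i=20: fresh scan; Z[20]=0
i=21: fresh scan; Z[21]=0
i=22: fresh scan; Z[22]=0
i=23: fresh scan; Z[23]=0
i=24: fresh scan; Z[24]=0
i=25: fresh scan; Z[25]=3 grow→box=[25,28)
i=26: min(r-i=2, Z[1]=0)=0; Z[26]=0
i=27: min(r-i=1, Z[2]=0)=0; Z[27]=0

[28, 0, 0, 0, 0, 0, 3, 0, 0, 0, 0, 0, 0, 0, 0, 0, 1, 3, 0, 0, 0, 0, 0, 0, 0, 3, 0, 0]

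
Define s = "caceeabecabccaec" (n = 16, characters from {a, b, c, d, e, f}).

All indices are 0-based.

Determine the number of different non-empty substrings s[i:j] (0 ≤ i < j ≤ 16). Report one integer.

rank | idx | suffix
   0 |   9 | abccaec
   1 |   5 | abecabccaec
   2 |   1 | aceeabecabccaec
   3 |  13 | aec
   4 |  10 | bccaec
   5 |   6 | becabccaec
   6 |  15 | c
   7 |   8 | cabccaec
   8 |   0 | caceeabecabccaec
   9 |  12 | caec
  10 |  11 | ccaec
  11 |   2 | ceeabecabccaec
  12 |   4 | eabecabccaec
  13 |  14 | ec
  14 |   7 | ecabccaec
  15 |   3 | eeabecabccaec

SA = [9, 5, 1, 13, 10, 6, 15, 8, 0, 12, 11, 2, 4, 14, 7, 3]
[i] adj suffixes → lcp
  [1] 9/5 → 2 ('ab')
  [2] 5/1 → 1 ('a')
  [3] 1/13 → 1 ('a')
  [4] 13/10 → 0 ('')
  [5] 10/6 → 1 ('b')
  [6] 6/15 → 0 ('')
  [7] 15/8 → 1 ('c')
  [8] 8/0 → 2 ('ca')
  [9] 0/12 → 2 ('ca')
  [10] 12/11 → 1 ('c')
  [11] 11/2 → 1 ('c')
  [12] 2/4 → 0 ('')
  [13] 4/14 → 1 ('e')
  [14] 14/7 → 2 ('ec')
  [15] 7/3 → 1 ('e')

n(n+1)/2 = 16·17/2 = 136
Σ LCP = 0 + 2 + 1 + 1 + 0 + 1 + 0 + 1 + 2 + 2 + 1 + 1 + 0 + 1 + 2 + 1 = 16
distinct = 136 − 16 = 120

120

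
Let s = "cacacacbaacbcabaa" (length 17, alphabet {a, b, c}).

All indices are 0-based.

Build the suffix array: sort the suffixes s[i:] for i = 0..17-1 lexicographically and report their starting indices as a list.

rank→(start, suffix):
  0 → (16, 'a')
  1 → (15, 'aa')
  2 → (8, 'aacbcabaa')
  3 → (13, 'abaa')
  4 → (1, 'acacacbaacbcabaa')
  5 → (3, 'acacbaacbcabaa')
  6 → (5, 'acbaacbcabaa')
  7 → (9, 'acbcabaa')
  8 → (14, 'baa')
  9 → (7, 'baacbcabaa')
  10 → (11, 'bcabaa')
  11 → (12, 'cabaa')
  12 → (0, 'cacacacbaacbcabaa')
  13 → (2, 'cacacbaacbcabaa')
  14 → (4, 'cacbaacbcabaa')
  15 → (6, 'cbaacbcabaa')
  16 → (10, 'cbcabaa')

[16, 15, 8, 13, 1, 3, 5, 9, 14, 7, 11, 12, 0, 2, 4, 6, 10]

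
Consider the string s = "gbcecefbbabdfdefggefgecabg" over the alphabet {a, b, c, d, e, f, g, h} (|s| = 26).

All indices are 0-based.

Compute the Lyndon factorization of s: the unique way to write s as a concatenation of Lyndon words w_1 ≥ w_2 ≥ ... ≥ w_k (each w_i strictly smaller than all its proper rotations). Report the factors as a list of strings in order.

["g", "bcecef", "b", "b", "abdfdefggefgecabg"]

emit factor 1: 'g' (i=0, period=1)
emit factor 2: 'bcecef' (i=1, period=6)
emit factor 3: 'b' (i=7, period=1)
emit factor 4: 'b' (i=8, period=1)
emit factor 5: 'abdfdefggefgecabg' (i=9, period=17)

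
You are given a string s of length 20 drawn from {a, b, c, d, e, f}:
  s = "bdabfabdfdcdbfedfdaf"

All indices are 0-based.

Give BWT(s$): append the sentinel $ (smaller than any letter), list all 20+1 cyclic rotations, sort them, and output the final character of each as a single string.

ffdd$aaddbfcfebfabddb

rank  rotation               last
    0  $bdabfabdfdcdbfedfdaf  f
    1  abdfdcdbfedfdaf$bdabf  f
    2  abfabdfdcdbfedfdaf$bd  d
    3  af$bdabfabdfdcdbfedfd  d
    4  bdabfabdfdcdbfedfdaf$  $
    5  bdfdcdbfedfdaf$bdabfa  a
    6  bfabdfdcdbfedfdaf$bda  a
    7  bfedfdaf$bdabfabdfdcd  d
    8  cdbfedfdaf$bdabfabdfd  d
    9  dabfabdfdcdbfedfdaf$b  b
   10  daf$bdabfabdfdcdbfedf  f
   11  dbfedfdaf$bdabfabdfdc  c
   12  dcdbfedfdaf$bdabfabdf  f
   13  dfdaf$bdabfabdfdcdbfe  e
   14  dfdcdbfedfdaf$bdabfab  b
   15  edfdaf$bdabfabdfdcdbf  f
   16  f$bdabfabdfdcdbfedfda  a
   17  fabdfdcdbfedfdaf$bdab  b
   18  fdaf$bdabfabdfdcdbfed  d
   19  fdcdbfedfdaf$bdabfabd  d
   20  fedfdaf$bdabfabdfdcdb  b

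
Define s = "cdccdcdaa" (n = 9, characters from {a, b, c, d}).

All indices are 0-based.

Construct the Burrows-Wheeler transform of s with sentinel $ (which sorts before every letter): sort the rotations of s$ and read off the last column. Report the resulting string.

aaddd$cccc

rank  rotation    last
    0  $cdccdcdaa  a
    1  a$cdccdcda  a
    2  aa$cdccdcd  d
    3  ccdcdaa$cd  d
    4  cdaa$cdccd  d
    5  cdccdcdaa$  $
    6  cdcdaa$cdc  c
    7  daa$cdccdc  c
    8  dccdcdaa$c  c
    9  dcdaa$cdcc  c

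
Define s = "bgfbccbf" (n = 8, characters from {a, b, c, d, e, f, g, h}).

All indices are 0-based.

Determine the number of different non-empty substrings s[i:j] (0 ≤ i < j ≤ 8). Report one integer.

32

rank→(start, suffix):
  0 → (3, 'bccbf')
  1 → (6, 'bf')
  2 → (0, 'bgfbccbf')
  3 → (5, 'cbf')
  4 → (4, 'ccbf')
  5 → (7, 'f')
  6 → (2, 'fbccbf')
  7 → (1, 'gfbccbf')

SA = [3, 6, 0, 5, 4, 7, 2, 1]
rank  pair      lcp
   1  s[3:],s[6:]  1  'b'
   2  s[6:],s[0:]  1  'b'
   3  s[0:],s[5:]  0  ''
   4  s[5:],s[4:]  1  'c'
   5  s[4:],s[7:]  0  ''
   6  s[7:],s[2:]  1  'f'
   7  s[2:],s[1:]  0  ''

n(n+1)/2 = 8·9/2 = 36
Σ LCP = 0 + 1 + 1 + 0 + 1 + 0 + 1 + 0 = 4
distinct = 36 − 4 = 32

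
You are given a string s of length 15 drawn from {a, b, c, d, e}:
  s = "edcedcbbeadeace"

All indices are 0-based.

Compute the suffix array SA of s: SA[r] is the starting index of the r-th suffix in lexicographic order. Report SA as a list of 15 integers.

rank→(start, suffix):
  0 → (12, 'ace')
  1 → (9, 'adeace')
  2 → (6, 'bbeadeace')
  3 → (7, 'beadeace')
  4 → (5, 'cbbeadeace')
  5 → (13, 'ce')
  6 → (2, 'cedcbbeadeace')
  7 → (4, 'dcbbeadeace')
  8 → (1, 'dcedcbbeadeace')
  9 → (10, 'deace')
  10 → (14, 'e')
  11 → (11, 'eace')
  12 → (8, 'eadeace')
  13 → (3, 'edcbbeadeace')
  14 → (0, 'edcedcbbeadeace')

[12, 9, 6, 7, 5, 13, 2, 4, 1, 10, 14, 11, 8, 3, 0]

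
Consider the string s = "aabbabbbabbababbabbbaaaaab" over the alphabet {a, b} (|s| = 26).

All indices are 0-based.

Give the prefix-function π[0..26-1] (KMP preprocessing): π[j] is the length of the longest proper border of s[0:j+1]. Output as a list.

[0, 1, 0, 0, 1, 0, 0, 0, 1, 0, 0, 1, 0, 1, 0, 0, 1, 0, 0, 0, 1, 2, 2, 2, 2, 3]

π[0] = 0
j=1 s[j]='a': π[1]=1 (border 'a')
j=2 s[j]='b': k: 1→0; π[2]=0 (border '')
j=3 s[j]='b': π[3]=0 (border '')
j=4 s[j]='a': π[4]=1 (border 'a')
j=5 s[j]='b': k: 1→0; π[5]=0 (border '')
j=6 s[j]='b': π[6]=0 (border '')
j=7 s[j]='b': π[7]=0 (border '')
j=8 s[j]='a': π[8]=1 (border 'a')
j=9 s[j]='b': k: 1→0; π[9]=0 (border '')
j=10 s[j]='b': π[10]=0 (border '')
j=11 s[j]='a': π[11]=1 (border 'a')
j=12 s[j]='b': k: 1→0; π[12]=0 (border '')
j=13 s[j]='a': π[13]=1 (border 'a')
j=14 s[j]='b': k: 1→0; π[14]=0 (border '')
j=15 s[j]='b': π[15]=0 (border '')
j=16 s[j]='a': π[16]=1 (border 'a')
j=17 s[j]='b': k: 1→0; π[17]=0 (border '')
j=18 s[j]='b': π[18]=0 (border '')
j=19 s[j]='b': π[19]=0 (border '')
j=20 s[j]='a': π[20]=1 (border 'a')
j=21 s[j]='a': π[21]=2 (border 'aa')
j=22 s[j]='a': k: 2→1; π[22]=2 (border 'aa')
j=23 s[j]='a': k: 2→1; π[23]=2 (border 'aa')
j=24 s[j]='a': k: 2→1; π[24]=2 (border 'aa')
j=25 s[j]='b': π[25]=3 (border 'aab')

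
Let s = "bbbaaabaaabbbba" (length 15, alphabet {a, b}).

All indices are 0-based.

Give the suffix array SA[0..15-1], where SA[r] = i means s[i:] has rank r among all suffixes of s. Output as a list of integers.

rank | idx | suffix
   0 |  14 | a
   1 |   3 | aaabaaabbbba
   2 |   7 | aaabbbba
   3 |   4 | aabaaabbbba
   4 |   8 | aabbbba
   5 |   5 | abaaabbbba
   6 |   9 | abbbba
   7 |  13 | ba
   8 |   2 | baaabaaabbbba
   9 |   6 | baaabbbba
  10 |  12 | bba
  11 |   1 | bbaaabaaabbbba
  12 |  11 | bbba
  13 |   0 | bbbaaabaaabbbba
  14 |  10 | bbbba

[14, 3, 7, 4, 8, 5, 9, 13, 2, 6, 12, 1, 11, 0, 10]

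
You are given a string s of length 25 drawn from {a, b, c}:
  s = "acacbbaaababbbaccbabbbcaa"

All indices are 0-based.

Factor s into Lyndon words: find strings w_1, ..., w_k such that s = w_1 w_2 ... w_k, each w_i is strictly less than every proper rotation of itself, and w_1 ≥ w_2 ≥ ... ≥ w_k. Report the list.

emit factor 1: 'acacbb' (i=0, period=6)
emit factor 2: 'aaababbbaccbabbbc' (i=6, period=17)
emit factor 3: 'a' (i=23, period=1)
emit factor 4: 'a' (i=24, period=1)

["acacbb", "aaababbbaccbabbbc", "a", "a"]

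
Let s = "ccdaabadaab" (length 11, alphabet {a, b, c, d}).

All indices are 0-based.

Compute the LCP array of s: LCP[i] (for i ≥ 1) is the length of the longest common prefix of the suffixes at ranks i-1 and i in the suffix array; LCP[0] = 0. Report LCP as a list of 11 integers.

[0, 3, 1, 2, 1, 0, 1, 0, 1, 0, 4]

sorted suffixes:
  #0 SA[0]=8  'aab'
  #1 SA[1]=3  'aabadaab'
  #2 SA[2]=9  'ab'
  #3 SA[3]=4  'abadaab'
  #4 SA[4]=6  'adaab'
  #5 SA[5]=10  'b'
  #6 SA[6]=5  'badaab'
  #7 SA[7]=0  'ccdaabadaab'
  #8 SA[8]=1  'cdaabadaab'
  #9 SA[9]=7  'daab'
  #10 SA[10]=2  'daabadaab'

SA = [8, 3, 9, 4, 6, 10, 5, 0, 1, 7, 2]
rank  pair      lcp
   1  s[8:],s[3:]  3  'aab'
   2  s[3:],s[9:]  1  'a'
   3  s[9:],s[4:]  2  'ab'
   4  s[4:],s[6:]  1  'a'
   5  s[6:],s[10:]  0  ''
   6  s[10:],s[5:]  1  'b'
   7  s[5:],s[0:]  0  ''
   8  s[0:],s[1:]  1  'c'
   9  s[1:],s[7:]  0  ''
  10  s[7:],s[2:]  4  'daab'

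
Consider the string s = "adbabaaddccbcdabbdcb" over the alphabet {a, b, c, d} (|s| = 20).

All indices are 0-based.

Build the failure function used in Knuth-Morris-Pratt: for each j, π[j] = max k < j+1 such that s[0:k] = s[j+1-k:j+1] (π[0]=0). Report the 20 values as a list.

π[0] = 0
j=1 s[j]='d': π[1]=0 (border '')
j=2 s[j]='b': π[2]=0 (border '')
j=3 s[j]='a': π[3]=1 (border 'a')
j=4 s[j]='b': k: 1→0; π[4]=0 (border '')
j=5 s[j]='a': π[5]=1 (border 'a')
j=6 s[j]='a': k: 1→0; π[6]=1 (border 'a')
j=7 s[j]='d': π[7]=2 (border 'ad')
j=8 s[j]='d': k: 2→0; π[8]=0 (border '')
j=9 s[j]='c': π[9]=0 (border '')
j=10 s[j]='c': π[10]=0 (border '')
j=11 s[j]='b': π[11]=0 (border '')
j=12 s[j]='c': π[12]=0 (border '')
j=13 s[j]='d': π[13]=0 (border '')
j=14 s[j]='a': π[14]=1 (border 'a')
j=15 s[j]='b': k: 1→0; π[15]=0 (border '')
j=16 s[j]='b': π[16]=0 (border '')
j=17 s[j]='d': π[17]=0 (border '')
j=18 s[j]='c': π[18]=0 (border '')
j=19 s[j]='b': π[19]=0 (border '')

[0, 0, 0, 1, 0, 1, 1, 2, 0, 0, 0, 0, 0, 0, 1, 0, 0, 0, 0, 0]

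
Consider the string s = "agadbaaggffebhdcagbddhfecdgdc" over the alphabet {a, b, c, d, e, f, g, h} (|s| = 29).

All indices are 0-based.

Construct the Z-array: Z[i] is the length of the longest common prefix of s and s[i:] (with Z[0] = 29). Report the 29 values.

Z[0]=29
i=1: i≥r, start 0; Z[1]=0
i=2: i≥r, start 0; Z[2]=1 grow→box=[2,3)
i=3: i≥r, start 0; Z[3]=0
i=4: i≥r, start 0; Z[4]=0
i=5: i≥r, start 0; Z[5]=1 grow→box=[5,6)
i=6: i≥r, start 0; Z[6]=2 grow→box=[6,8)
i=7: min(r-i=1, Z[1]=0)=0; Z[7]=0
i=8: i≥r, start 0; Z[8]=0
i=9: i≥r, start 0; Z[9]=0
i=10: i≥r, start 0; Z[10]=0
i=11: i≥r, start 0; Z[11]=0
i=12: i≥r, start 0; Z[12]=0
i=13: i≥r, start 0; Z[13]=0
i=14: i≥r, start 0; Z[14]=0
i=15: i≥r, start 0; Z[15]=0
i=16: i≥r, start 0; Z[16]=2 grow→box=[16,18)
i=17: min(r-i=1, Z[1]=0)=0; Z[17]=0
i=18: i≥r, start 0; Z[18]=0
i=19: i≥r, start 0; Z[19]=0
i=20: i≥r, start 0; Z[20]=0
i=21: i≥r, start 0; Z[21]=0
i=22: i≥r, start 0; Z[22]=0
i=23: i≥r, start 0; Z[23]=0
i=24: i≥r, start 0; Z[24]=0
i=25: i≥r, start 0; Z[25]=0
i=26: i≥r, start 0; Z[26]=0
i=27: i≥r, start 0; Z[27]=0
i=28: i≥r, start 0; Z[28]=0

[29, 0, 1, 0, 0, 1, 2, 0, 0, 0, 0, 0, 0, 0, 0, 0, 2, 0, 0, 0, 0, 0, 0, 0, 0, 0, 0, 0, 0]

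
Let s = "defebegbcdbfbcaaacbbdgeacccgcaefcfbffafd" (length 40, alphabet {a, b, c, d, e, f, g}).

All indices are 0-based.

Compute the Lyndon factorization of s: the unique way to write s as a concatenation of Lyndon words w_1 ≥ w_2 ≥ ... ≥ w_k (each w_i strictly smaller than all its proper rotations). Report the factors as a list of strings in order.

["defe", "beg", "bcdbf", "bc", "aaacbbdgeacccgcaefcfbffafd"]

emit factor 1: 'defe' (i=0, period=4)
emit factor 2: 'beg' (i=4, period=3)
emit factor 3: 'bcdbf' (i=7, period=5)
emit factor 4: 'bc' (i=12, period=2)
emit factor 5: 'aaacbbdgeacccgcaefcfbffafd' (i=14, period=26)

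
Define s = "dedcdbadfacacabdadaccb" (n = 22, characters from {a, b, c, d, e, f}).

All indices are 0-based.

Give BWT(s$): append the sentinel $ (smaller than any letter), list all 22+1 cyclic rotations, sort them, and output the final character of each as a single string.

bccfddbcdaaacadabce$add

rank  rotation                 last
    0  $dedcdbadfacacabdadaccb  b
    1  abdadaccb$dedcdbadfacac  c
    2  acabdadaccb$dedcdbadfac  c
    3  acacabdadaccb$dedcdbadf  f
    4  accb$dedcdbadfacacabdad  d
    5  adaccb$dedcdbadfacacabd  d
    6  adfacacabdadaccb$dedcdb  b
    7  b$dedcdbadfacacabdadacc  c
    8  badfacacabdadaccb$dedcd  d
    9  bdadaccb$dedcdbadfacaca  a
   10  cabdadaccb$dedcdbadfaca  a
   11  cacabdadaccb$dedcdbadfa  a
   12  cb$dedcdbadfacacabdadac  c
   13  ccb$dedcdbadfacacabdada  a
   14  cdbadfacacabdadaccb$ded  d
   15  daccb$dedcdbadfacacabda  a
   16  dadaccb$dedcdbadfacacab  b
   17  dbadfacacabdadaccb$dedc  c
   18  dcdbadfacacabdadaccb$de  e
   19  dedcdbadfacacabdadaccb$  $
   20  dfacacabdadaccb$dedcdba  a
   21  edcdbadfacacabdadaccb$d  d
   22  facacabdadaccb$dedcdbad  d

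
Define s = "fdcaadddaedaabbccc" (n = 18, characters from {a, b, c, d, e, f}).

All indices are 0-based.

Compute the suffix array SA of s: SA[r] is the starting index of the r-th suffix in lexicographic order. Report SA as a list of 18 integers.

rank→(start, suffix):
  0 → (11, 'aabbccc')
  1 → (3, 'aadddaedaabbccc')
  2 → (12, 'abbccc')
  3 → (4, 'adddaedaabbccc')
  4 → (8, 'aedaabbccc')
  5 → (13, 'bbccc')
  6 → (14, 'bccc')
  7 → (17, 'c')
  8 → (2, 'caadddaedaabbccc')
  9 → (16, 'cc')
  10 → (15, 'ccc')
  11 → (10, 'daabbccc')
  12 → (7, 'daedaabbccc')
  13 → (1, 'dcaadddaedaabbccc')
  14 → (6, 'ddaedaabbccc')
  15 → (5, 'dddaedaabbccc')
  16 → (9, 'edaabbccc')
  17 → (0, 'fdcaadddaedaabbccc')

[11, 3, 12, 4, 8, 13, 14, 17, 2, 16, 15, 10, 7, 1, 6, 5, 9, 0]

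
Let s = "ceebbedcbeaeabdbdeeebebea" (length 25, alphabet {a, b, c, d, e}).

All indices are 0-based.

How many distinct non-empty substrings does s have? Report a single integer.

292

sorted suffixes:
  #0 SA[0]=24  'a'
  #1 SA[1]=12  'abdbdeeebebea'
  #2 SA[2]=10  'aeabdbdeeebebea'
  #3 SA[3]=3  'bbedcbeaeabdbdeeebebea'
  #4 SA[4]=13  'bdbdeeebebea'
  #5 SA[5]=15  'bdeeebebea'
  #6 SA[6]=22  'bea'
  #7 SA[7]=8  'beaeabdbdeeebebea'
  #8 SA[8]=20  'bebea'
  #9 SA[9]=4  'bedcbeaeabdbdeeebebea'
  #10 SA[10]=7  'cbeaeabdbdeeebebea'
  #11 SA[11]=0  'ceebbedcbeaeabdbdeeebebea'
  #12 SA[12]=14  'dbdeeebebea'
  #13 SA[13]=6  'dcbeaeabdbdeeebebea'
  #14 SA[14]=16  'deeebebea'
  #15 SA[15]=23  'ea'
  #16 SA[16]=11  'eabdbdeeebebea'
  #17 SA[17]=9  'eaeabdbdeeebebea'
  #18 SA[18]=2  'ebbedcbeaeabdbdeeebebea'
  #19 SA[19]=21  'ebea'
  #20 SA[20]=19  'ebebea'
  #21 SA[21]=5  'edcbeaeabdbdeeebebea'
  #22 SA[22]=1  'eebbedcbeaeabdbdeeebebea'
  #23 SA[23]=18  'eebebea'
  #24 SA[24]=17  'eeebebea'

SA = [24, 12, 10, 3, 13, 15, 22, 8, 20, 4, 7, 0, 14, 6, 16, 23, 11, 9, 2, 21, 19, 5, 1, 18, 17]
i: (SA[i-1],SA[i]) lcp shared
  1: (24,12) 1 'a'
  2: (12,10) 1 'a'
  3: (10,3) 0 ''
  4: (3,13) 1 'b'
  5: (13,15) 2 'bd'
  6: (15,22) 1 'b'
  7: (22,8) 3 'bea'
  8: (8,20) 2 'be'
  9: (20,4) 2 'be'
  10: (4,7) 0 ''
  11: (7,0) 1 'c'
  12: (0,14) 0 ''
  13: (14,6) 1 'd'
  14: (6,16) 1 'd'
  15: (16,23) 0 ''
  16: (23,11) 2 'ea'
  17: (11,9) 2 'ea'
  18: (9,2) 1 'e'
  19: (2,21) 2 'eb'
  20: (21,19) 3 'ebe'
  21: (19,5) 1 'e'
  22: (5,1) 1 'e'
  23: (1,18) 3 'eeb'
  24: (18,17) 2 'ee'

n(n+1)/2 = 25·26/2 = 325
Σ LCP = 0 + 1 + 1 + 0 + 1 + 2 + 1 + 3 + 2 + 2 + 0 + 1 + 0 + 1 + 1 + 0 + 2 + 2 + 1 + 2 + 3 + 1 + 1 + 3 + 2 = 33
distinct = 325 − 33 = 292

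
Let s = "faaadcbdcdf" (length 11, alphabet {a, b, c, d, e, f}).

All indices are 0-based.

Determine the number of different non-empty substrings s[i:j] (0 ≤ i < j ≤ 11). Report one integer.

58

rank→(start, suffix):
  0 → (1, 'aaadcbdcdf')
  1 → (2, 'aadcbdcdf')
  2 → (3, 'adcbdcdf')
  3 → (6, 'bdcdf')
  4 → (5, 'cbdcdf')
  5 → (8, 'cdf')
  6 → (4, 'dcbdcdf')
  7 → (7, 'dcdf')
  8 → (9, 'df')
  9 → (10, 'f')
  10 → (0, 'faaadcbdcdf')

SA = [1, 2, 3, 6, 5, 8, 4, 7, 9, 10, 0]
[i] adj suffixes → lcp
  [1] 1/2 → 2 ('aa')
  [2] 2/3 → 1 ('a')
  [3] 3/6 → 0 ('')
  [4] 6/5 → 0 ('')
  [5] 5/8 → 1 ('c')
  [6] 8/4 → 0 ('')
  [7] 4/7 → 2 ('dc')
  [8] 7/9 → 1 ('d')
  [9] 9/10 → 0 ('')
  [10] 10/0 → 1 ('f')

n(n+1)/2 = 11·12/2 = 66
Σ LCP = 0 + 2 + 1 + 0 + 0 + 1 + 0 + 2 + 1 + 0 + 1 = 8
distinct = 66 − 8 = 58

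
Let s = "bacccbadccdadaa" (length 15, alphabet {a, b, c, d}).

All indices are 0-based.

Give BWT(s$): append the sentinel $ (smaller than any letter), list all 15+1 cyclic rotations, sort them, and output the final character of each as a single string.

aadbdb$cccadcaca

rank  rotation          last
    0  $bacccbadccdadaa  a
    1  a$bacccbadccdada  a
    2  aa$bacccbadccdad  d
    3  acccbadccdadaa$b  b
    4  adaa$bacccbadccd  d
    5  adccdadaa$bacccb  b
    6  bacccbadccdadaa$  $
    7  badccdadaa$baccc  c
    8  cbadccdadaa$bacc  c
    9  ccbadccdadaa$bac  c
   10  cccbadccdadaa$ba  a
   11  ccdadaa$bacccbad  d
   12  cdadaa$bacccbadc  c
   13  daa$bacccbadccda  a
   14  dadaa$bacccbadcc  c
   15  dccdadaa$bacccba  a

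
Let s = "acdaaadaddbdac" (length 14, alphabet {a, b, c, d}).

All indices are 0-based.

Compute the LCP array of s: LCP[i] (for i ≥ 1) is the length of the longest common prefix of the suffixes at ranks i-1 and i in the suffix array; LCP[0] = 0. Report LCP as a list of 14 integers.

[0, 2, 1, 2, 1, 2, 0, 0, 1, 0, 2, 2, 1, 1]

sorted suffixes:
  #0 SA[0]=3  'aaadaddbdac'
  #1 SA[1]=4  'aadaddbdac'
  #2 SA[2]=12  'ac'
  #3 SA[3]=0  'acdaaadaddbdac'
  #4 SA[4]=5  'adaddbdac'
  #5 SA[5]=7  'addbdac'
  #6 SA[6]=10  'bdac'
  #7 SA[7]=13  'c'
  #8 SA[8]=1  'cdaaadaddbdac'
  #9 SA[9]=2  'daaadaddbdac'
  #10 SA[10]=11  'dac'
  #11 SA[11]=6  'daddbdac'
  #12 SA[12]=9  'dbdac'
  #13 SA[13]=8  'ddbdac'

SA = [3, 4, 12, 0, 5, 7, 10, 13, 1, 2, 11, 6, 9, 8]
[i] adj suffixes → lcp
  [1] 3/4 → 2 ('aa')
  [2] 4/12 → 1 ('a')
  [3] 12/0 → 2 ('ac')
  [4] 0/5 → 1 ('a')
  [5] 5/7 → 2 ('ad')
  [6] 7/10 → 0 ('')
  [7] 10/13 → 0 ('')
  [8] 13/1 → 1 ('c')
  [9] 1/2 → 0 ('')
  [10] 2/11 → 2 ('da')
  [11] 11/6 → 2 ('da')
  [12] 6/9 → 1 ('d')
  [13] 9/8 → 1 ('d')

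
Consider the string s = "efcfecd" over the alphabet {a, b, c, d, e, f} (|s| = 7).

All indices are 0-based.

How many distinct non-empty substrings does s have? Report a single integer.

rank→(start, suffix):
  0 → (5, 'cd')
  1 → (2, 'cfecd')
  2 → (6, 'd')
  3 → (4, 'ecd')
  4 → (0, 'efcfecd')
  5 → (1, 'fcfecd')
  6 → (3, 'fecd')

SA = [5, 2, 6, 4, 0, 1, 3]
rank  pair      lcp
   1  s[5:],s[2:]  1  'c'
   2  s[2:],s[6:]  0  ''
   3  s[6:],s[4:]  0  ''
   4  s[4:],s[0:]  1  'e'
   5  s[0:],s[1:]  0  ''
   6  s[1:],s[3:]  1  'f'

n(n+1)/2 = 7·8/2 = 28
Σ LCP = 0 + 1 + 0 + 0 + 1 + 0 + 1 = 3
distinct = 28 − 3 = 25

25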